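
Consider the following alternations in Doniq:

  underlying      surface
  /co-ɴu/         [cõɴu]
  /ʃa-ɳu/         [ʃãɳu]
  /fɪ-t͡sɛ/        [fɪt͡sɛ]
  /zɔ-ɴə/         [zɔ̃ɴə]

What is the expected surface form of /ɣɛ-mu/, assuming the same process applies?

[ɣɛ̃mu]

The data show regressive nasality assimilation (vowel nasalisation): /o/ → [õ] before /ɴ/; /a/ → [ã] before /ɳ/; /ɔ/ → [ɔ̃] before /ɴ/ — a vowel is nasalised by an immediately following nasal consonant.
No change occurs in [fɪt͡sɛ] because the vowel at the boundary is adjacent to an oral consonant, not a nasal (/ɪ/ next to /t͡s/).
/ɛ/ sits next to the nasal /m/ and is therefore nasalised to [ɛ̃].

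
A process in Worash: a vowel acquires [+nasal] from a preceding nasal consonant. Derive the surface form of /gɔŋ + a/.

/a/ sits next to the nasal /ŋ/ and is therefore nasalised to [ã].

[gɔŋã]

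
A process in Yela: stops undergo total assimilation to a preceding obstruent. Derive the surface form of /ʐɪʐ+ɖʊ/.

/ɖ/ is the segment targeted by the rule; it sits immediately after /ʐ/, so it assimilates completely and surfaces as [ʐ].

[ʐɪʐʐʊ]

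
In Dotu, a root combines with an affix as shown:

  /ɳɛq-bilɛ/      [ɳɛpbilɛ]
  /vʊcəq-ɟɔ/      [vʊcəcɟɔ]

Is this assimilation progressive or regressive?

regressive

Comparing underlying and surface forms, /q/ → [p] is the alternation; the neighbouring /b/ is constant.
The change uvular → bilabial matches the place of the following /b/, identifying this as place assimilation.
Checking the remaining alternation: /q/ → [c] before /ɟ/ (uvular → palatal, matching palatal) — only place changes, and always toward the following segment.
The trigger is the following segment, so the direction is regressive (anticipatory).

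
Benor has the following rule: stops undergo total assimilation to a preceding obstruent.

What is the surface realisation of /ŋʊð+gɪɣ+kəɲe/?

[ŋʊððɪɣɣəɲe]

/g/ is the segment targeted by the rule; it sits immediately after /ð/, so it assimilates completely and surfaces as [ð].
The same rule applies at the second boundary: /k/ → [ɣ] next to /ɣ/.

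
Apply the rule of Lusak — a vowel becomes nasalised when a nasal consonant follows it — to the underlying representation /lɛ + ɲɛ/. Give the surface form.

/ɛ/ sits next to the nasal /ɲ/ and is therefore nasalised to [ɛ̃].

[lɛ̃ɲɛ]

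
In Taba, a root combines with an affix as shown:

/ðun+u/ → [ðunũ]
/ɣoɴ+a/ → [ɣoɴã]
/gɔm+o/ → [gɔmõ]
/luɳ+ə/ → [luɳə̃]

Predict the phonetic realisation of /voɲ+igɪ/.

[voɲĩgɪ]

The data show progressive nasality assimilation (vowel nasalisation): /u/ → [ũ] after /n/; /a/ → [ã] after /ɴ/; /o/ → [õ] after /m/; /ə/ → [ə̃] after /ɳ/ — a vowel is nasalised by an immediately preceding nasal consonant.
/i/ sits next to the nasal /ɲ/ and is therefore nasalised to [ĩ].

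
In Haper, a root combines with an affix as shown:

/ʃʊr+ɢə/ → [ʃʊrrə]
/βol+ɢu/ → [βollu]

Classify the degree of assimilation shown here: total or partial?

total assimilation

The segment that alternates is /ɢ/, which surfaces as [r] when adjacent to /r/.
The output [r] is identical to the trigger /r/ — every feature (place, manner, voicing) has been copied — so this is total assimilation.
The other form behaves the same way: /ɢ/ → [l] after /l/ — in each case the output is a copy of the preceding consonant.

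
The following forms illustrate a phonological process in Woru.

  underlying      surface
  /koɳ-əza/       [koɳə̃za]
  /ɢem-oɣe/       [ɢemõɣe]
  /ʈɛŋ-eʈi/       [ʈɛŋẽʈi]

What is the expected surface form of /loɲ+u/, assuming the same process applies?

The data show progressive nasality assimilation (vowel nasalisation): /ə/ → [ə̃] after /ɳ/; /o/ → [õ] after /m/; /e/ → [ẽ] after /ŋ/ — a vowel is nasalised by an immediately preceding nasal consonant.
The vowel /u/ is adjacent to the preceding nasal /ɲ/, so it acquires [+nasal] and surfaces as [ũ].

[loɲũ]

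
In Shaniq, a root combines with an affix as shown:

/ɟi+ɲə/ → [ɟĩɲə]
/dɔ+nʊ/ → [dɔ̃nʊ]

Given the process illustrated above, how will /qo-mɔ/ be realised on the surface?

The data show regressive nasality assimilation (vowel nasalisation): /i/ → [ĩ] before /ɲ/; /ɔ/ → [ɔ̃] before /n/ — a vowel is nasalised by an immediately following nasal consonant.
/o/ sits next to the nasal /m/ and is therefore nasalised to [õ].

[qõmɔ]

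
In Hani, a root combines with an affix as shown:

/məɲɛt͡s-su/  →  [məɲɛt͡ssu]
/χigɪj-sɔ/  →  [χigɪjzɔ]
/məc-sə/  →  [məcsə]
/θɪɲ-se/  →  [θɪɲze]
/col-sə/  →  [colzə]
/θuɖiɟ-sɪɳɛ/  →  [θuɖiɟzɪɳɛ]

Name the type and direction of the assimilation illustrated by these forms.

progressive voicing assimilation

The segment that alternates is /s/, which surfaces as [z] when adjacent to /j/.
The change voiceless → voiced matches the voicing of the preceding /j/, identifying this as voicing assimilation.
Place and manner are unchanged, so the assimilation is partial, not total.
Checking the remaining alternations: /s/ → [z] after /ɲ/ (voiceless → voiced, matching voiced); /s/ → [z] after /l/ (voiceless → voiced, matching voiced); /s/ → [z] after /ɟ/ (voiceless → voiced, matching voiced) — only voicing changes, and always toward the preceding segment.
Nothing changes in [məɲɛt͡ssu], [məcsə]: there the adjacent consonants already agree in voicing (/s/ and /t͡s/ are both voiceless; /s/ and /c/ are both voiceless), so these forms are consistent with the same rule.
Since the segment that changes follows the conditioning segment, the assimilation is progressive.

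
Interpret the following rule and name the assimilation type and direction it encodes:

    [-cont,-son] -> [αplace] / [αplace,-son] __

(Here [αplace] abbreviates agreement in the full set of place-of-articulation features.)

The rule copies the place features (abbreviated [place]) from the environment onto the target, so the assimilating feature is place.
The conditioning segment sits to the left of the focus bar, meaning the trigger precedes the segment that changes — progressive assimilation.

progressive place assimilation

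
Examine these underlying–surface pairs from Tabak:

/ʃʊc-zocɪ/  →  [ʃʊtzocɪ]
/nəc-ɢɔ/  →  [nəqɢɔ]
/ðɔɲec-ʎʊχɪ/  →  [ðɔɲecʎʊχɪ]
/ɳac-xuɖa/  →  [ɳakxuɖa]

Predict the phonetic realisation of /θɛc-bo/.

The data show regressive place assimilation: /c/ → [t] before /z/; /c/ → [q] before /ɢ/; /c/ → [k] before /x/. In each pair only place changes, matching the following consonant, while manner and voice stay constant.
No alternation appears in [ðɔɲecʎʊχɪ]: there the adjacent consonants already agree in place (/c/ and /ʎ/ are both palatal), so this form is consistent with the same rule.
The rule targets /c/ (voiceless palatal stop), which sits before the trigger /b/ (bilabial).
Changing only its place to bilabial gives [p] — the voiceless bilabial stop.

[θɛpbo]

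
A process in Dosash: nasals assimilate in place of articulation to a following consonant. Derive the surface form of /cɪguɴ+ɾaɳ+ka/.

[cɪgunɾaŋka]

The rule targets /ɴ/ (voiced uvular nasal), which sits before the trigger /ɾ/ (alveolar).
A voiced alveolar nasal is [n], so the surface segment is [n].
The same rule applies at the second boundary: /ɳ/ → [ŋ] next to /k/.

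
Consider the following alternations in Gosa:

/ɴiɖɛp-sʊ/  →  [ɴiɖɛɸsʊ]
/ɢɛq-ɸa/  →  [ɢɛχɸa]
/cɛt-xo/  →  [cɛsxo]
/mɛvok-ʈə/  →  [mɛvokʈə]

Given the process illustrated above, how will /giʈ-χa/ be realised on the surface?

[giʂχa]

The data show regressive manner assimilation: /p/ → [ɸ] before /s/; /q/ → [χ] before /ɸ/; /t/ → [s] before /x/. In each pair only manner changes, matching the following consonant, while place and voice stay constant.
No alternation appears in [mɛvokʈə]: there the adjacent consonants already agree in manner (/k/ and /ʈ/ are both stops), so this form is consistent with the same rule.
/ʈ/ is a voiceless retroflex stop. The following trigger /χ/ is a fricative, so /ʈ/ must become a fricative as well.
Changing only its manner to fricative gives [ʂ] — the voiceless retroflex fricative.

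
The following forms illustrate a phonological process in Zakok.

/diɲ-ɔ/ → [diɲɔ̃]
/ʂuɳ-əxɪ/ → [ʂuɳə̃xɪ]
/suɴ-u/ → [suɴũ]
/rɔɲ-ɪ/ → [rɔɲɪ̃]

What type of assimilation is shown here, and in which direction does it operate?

progressive nasality assimilation (vowel nasalisation)

The vowel /ɔ/ surfaces as nasalised [ɔ̃] next to the preceding nasal /ɲ/ — it has acquired the [+nasal] feature of its neighbour.
Likewise in the remaining data: /ə/ → [ə̃] after /ɳ/; /u/ → [ũ] after /ɴ/; /ɪ/ → [ɪ̃] after /ɲ/ — each time a vowel is nasalised next to a preceding nasal.
Because the conditioning nasal is to the left of the vowel that changes, the process is progressive (perseverative).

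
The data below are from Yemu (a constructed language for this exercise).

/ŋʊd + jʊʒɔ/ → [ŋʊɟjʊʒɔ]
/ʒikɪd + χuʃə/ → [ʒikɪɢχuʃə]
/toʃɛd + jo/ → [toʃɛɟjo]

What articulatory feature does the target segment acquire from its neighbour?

place

The segment that alternates is /d/, which surfaces as [ɟ] when adjacent to /j/.
The change alveolar → palatal matches the place of the following /j/, identifying this as place assimilation.
Checking the remaining alternation: /d/ → [ɢ] before /χ/ (alveolar → uvular, matching uvular) — only place changes, and always toward the following segment.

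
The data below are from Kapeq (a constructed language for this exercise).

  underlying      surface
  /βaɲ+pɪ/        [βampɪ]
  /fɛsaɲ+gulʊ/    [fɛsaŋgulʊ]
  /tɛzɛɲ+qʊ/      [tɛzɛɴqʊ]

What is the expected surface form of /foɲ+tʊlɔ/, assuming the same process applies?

The data show regressive place assimilation: /ɲ/ → [m] before /p/; /ɲ/ → [ŋ] before /g/; /ɲ/ → [ɴ] before /q/. In each pair only place changes, matching the following consonant, while manner and voice stay constant.
/ɲ/ is a voiced palatal nasal. The following trigger /t/ is alveolar, so /ɲ/ must become alveolar as well.
The voiced alveolar nasal is [n], so /ɲ/ → [n].

[fontʊlɔ]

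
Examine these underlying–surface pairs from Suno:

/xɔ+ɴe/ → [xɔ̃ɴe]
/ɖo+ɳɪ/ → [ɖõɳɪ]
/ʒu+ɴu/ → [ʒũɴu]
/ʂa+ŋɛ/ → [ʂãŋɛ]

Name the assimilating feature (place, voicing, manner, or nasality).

nasality

The vowel /ɔ/ surfaces as nasalised [ɔ̃] next to the following nasal /ɴ/ — it has acquired the [+nasal] feature of its neighbour.
The other forms show the same pattern: /o/ → [õ] before /ɳ/; /u/ → [ũ] before /ɴ/; /a/ → [ã] before /ŋ/ — each time a vowel is nasalised next to a following nasal.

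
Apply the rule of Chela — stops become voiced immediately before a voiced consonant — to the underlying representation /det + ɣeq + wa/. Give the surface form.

[dedɣeɢwa]

/t/ is a voiceless alveolar stop. The following trigger /ɣ/ is voiced, so /t/ must become voiced as well.
Changing only its voicing to voiced gives [d] — the voiced alveolar stop.
The same rule applies at the second boundary: /q/ → [ɢ] next to /w/.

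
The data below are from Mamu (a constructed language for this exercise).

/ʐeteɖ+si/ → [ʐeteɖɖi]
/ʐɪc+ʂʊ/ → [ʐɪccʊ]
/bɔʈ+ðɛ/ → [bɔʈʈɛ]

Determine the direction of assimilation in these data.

Underlying /s/ is realised as [ɖ] next to /ɖ/; /ɖ/ itself does not change.
The output [ɖ] is identical to the trigger /ɖ/ — every feature (place, manner, voicing) has been copied — so this is total assimilation.
The remaining alternations confirm this: /ʂ/ → [c] after /c/; /ð/ → [ʈ] after /ʈ/ — in each case the output is a copy of the preceding consonant.
The trigger is the preceding segment, so the direction is progressive (perseverative).

progressive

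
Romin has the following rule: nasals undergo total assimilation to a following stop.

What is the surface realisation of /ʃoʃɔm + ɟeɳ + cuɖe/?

/m/ is the segment targeted by the rule; it sits immediately before /ɟ/, so it assimilates completely and surfaces as [ɟ].
The same rule applies at the second boundary: /ɳ/ → [c] next to /c/.

[ʃoʃɔɟɟeccuɖe]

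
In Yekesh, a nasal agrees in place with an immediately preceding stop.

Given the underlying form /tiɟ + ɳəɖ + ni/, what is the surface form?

[tiɟɲəɖɳi]

/ɳ/ is a voiced retroflex nasal. The preceding trigger /ɟ/ is palatal, so /ɳ/ must become palatal as well.
A voiced palatal nasal is [ɲ], so the surface segment is [ɲ].
At the second juncture, /n/ likewise becomes [ɳ] adjacent to /ɖ/.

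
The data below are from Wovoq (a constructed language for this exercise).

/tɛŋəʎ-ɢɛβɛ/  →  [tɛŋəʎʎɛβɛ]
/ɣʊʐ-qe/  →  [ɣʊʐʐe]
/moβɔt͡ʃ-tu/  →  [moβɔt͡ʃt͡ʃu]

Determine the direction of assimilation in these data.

Underlying /ɢ/ is realised as [ʎ] next to /ʎ/; /ʎ/ itself does not change.
The output [ʎ] is identical to the trigger /ʎ/ — every feature (place, manner, voicing) has been copied — so this is total assimilation.
The remaining alternations confirm this: /q/ → [ʐ] after /ʐ/; /t/ → [t͡ʃ] after /t͡ʃ/ — in each case the output is a copy of the preceding consonant.
Since the segment that changes follows the conditioning segment, the assimilation is progressive.

progressive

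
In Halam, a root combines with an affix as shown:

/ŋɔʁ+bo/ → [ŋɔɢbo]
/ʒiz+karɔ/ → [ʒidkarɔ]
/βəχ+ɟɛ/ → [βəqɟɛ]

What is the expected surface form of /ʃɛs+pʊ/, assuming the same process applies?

The data show regressive manner assimilation: /ʁ/ → [ɢ] before /b/; /z/ → [d] before /k/; /χ/ → [q] before /ɟ/. In each pair only manner changes, matching the following consonant, while place and voice stay constant.
The rule targets /s/ (voiceless alveolar fricative), which sits before the trigger /p/ (stop).
Changing only its manner to stop gives [t] — the voiceless alveolar stop.

[ʃɛtpʊ]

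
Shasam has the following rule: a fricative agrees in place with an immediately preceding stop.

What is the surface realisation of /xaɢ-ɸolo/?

[xaɢχolo]

/ɸ/ is a voiceless bilabial fricative. The preceding trigger /ɢ/ is uvular, so /ɸ/ must become uvular as well.
The voiceless uvular fricative is [χ], so /ɸ/ → [χ].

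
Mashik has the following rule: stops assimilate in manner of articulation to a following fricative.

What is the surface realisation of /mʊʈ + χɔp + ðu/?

[mʊʂχɔɸðu]

The rule targets /ʈ/ (voiceless retroflex stop), which sits before the trigger /χ/ (fricative).
Changing only its manner to fricative gives [ʂ] — the voiceless retroflex fricative.
The same rule applies at the second boundary: /p/ → [ɸ] next to /ð/.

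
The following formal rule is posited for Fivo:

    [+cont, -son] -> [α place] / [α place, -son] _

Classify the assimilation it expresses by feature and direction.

The rule copies the place features (abbreviated [place]) from the environment onto the target, so the assimilating feature is place.
The conditioning segment sits to the left of the focus bar, meaning the trigger precedes the segment that changes — progressive assimilation.

progressive place assimilation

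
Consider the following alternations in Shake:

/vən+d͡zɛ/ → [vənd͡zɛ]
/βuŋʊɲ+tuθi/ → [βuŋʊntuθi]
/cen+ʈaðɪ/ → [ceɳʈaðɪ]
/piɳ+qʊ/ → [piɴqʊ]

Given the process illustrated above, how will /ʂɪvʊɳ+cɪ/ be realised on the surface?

The data show regressive place assimilation: /ɲ/ → [n] before /t/; /n/ → [ɳ] before /ʈ/; /ɳ/ → [ɴ] before /q/. In each pair only place changes, matching the following consonant, while manner and voice stay constant.
No alternation appears in [vənd͡zɛ]: there the adjacent consonants already agree in place (/n/ and /d͡z/ are both alveolar), so this form is consistent with the same rule.
The rule targets /ɳ/ (voiced retroflex nasal), which sits before the trigger /c/ (palatal).
A voiced palatal nasal is [ɲ], so the surface segment is [ɲ].

[ʂɪvʊɲcɪ]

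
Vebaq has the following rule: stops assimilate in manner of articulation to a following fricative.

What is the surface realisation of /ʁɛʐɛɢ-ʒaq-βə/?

[ʁɛʐɛʁʒaχβə]

/ɢ/ is a voiced uvular stop. The following trigger /ʒ/ is a fricative, so /ɢ/ must become a fricative as well.
The voiced uvular fricative is [ʁ], so /ɢ/ → [ʁ].
The same rule applies at the second boundary: /q/ → [χ] next to /β/.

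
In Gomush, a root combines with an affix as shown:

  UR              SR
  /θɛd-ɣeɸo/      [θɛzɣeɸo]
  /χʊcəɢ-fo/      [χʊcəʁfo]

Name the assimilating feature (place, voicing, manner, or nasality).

manner

Underlying /d/ is realised as [z] next to /ɣ/; /ɣ/ itself does not change.
The change stop → fricative matches the manner of the following /ɣ/, identifying this as manner assimilation.
Checking the remaining alternation: /ɢ/ → [ʁ] before /f/ (stop → fricative, matching a fricative) — only manner changes, and always toward the following segment.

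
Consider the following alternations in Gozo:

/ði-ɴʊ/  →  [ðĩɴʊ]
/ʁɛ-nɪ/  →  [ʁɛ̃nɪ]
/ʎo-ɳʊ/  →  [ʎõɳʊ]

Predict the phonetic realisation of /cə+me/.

The data show regressive nasality assimilation (vowel nasalisation): /i/ → [ĩ] before /ɴ/; /ɛ/ → [ɛ̃] before /n/; /o/ → [õ] before /ɳ/ — a vowel is nasalised by an immediately following nasal consonant.
/ə/ sits next to the nasal /m/ and is therefore nasalised to [ə̃].

[cə̃me]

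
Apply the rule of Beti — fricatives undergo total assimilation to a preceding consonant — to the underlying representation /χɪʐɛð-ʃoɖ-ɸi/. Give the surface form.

[χɪʐɛððoɖɖi]

/ʃ/ is the segment targeted by the rule; it sits immediately after /ð/, so it assimilates completely and surfaces as [ð].
The same rule applies at the second boundary: /ɸ/ → [ɖ] next to /ɖ/.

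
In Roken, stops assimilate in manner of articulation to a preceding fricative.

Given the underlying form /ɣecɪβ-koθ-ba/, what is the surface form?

[ɣecɪβxoθβa]

/k/ is a voiceless velar stop. The preceding trigger /β/ is a fricative, so /k/ must become a fricative as well.
Changing only its manner to fricative gives [x] — the voiceless velar fricative.
The same rule applies at the second boundary: /b/ → [β] next to /θ/.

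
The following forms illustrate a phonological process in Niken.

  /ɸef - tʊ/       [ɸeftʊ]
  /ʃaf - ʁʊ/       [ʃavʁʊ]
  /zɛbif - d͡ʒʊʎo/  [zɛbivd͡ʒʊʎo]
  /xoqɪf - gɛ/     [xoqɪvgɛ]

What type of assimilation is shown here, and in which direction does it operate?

regressive voicing assimilation

The segment that alternates is /f/, which surfaces as [v] when adjacent to /ʁ/.
/f/ is voiceless while /ʁ/ is voiced; the output [v] is voiced, matching the trigger — so the feature that spreads is voicing.
Place and manner are unchanged, so the assimilation is partial, not total.
Checking the remaining alternations: /f/ → [v] before /d͡ʒ/ (voiceless → voiced, matching voiced); /f/ → [v] before /g/ (voiceless → voiced, matching voiced) — only voicing changes, and always toward the following segment.
Nothing changes in [ɸeftʊ]: there the adjacent consonants already agree in voicing (/f/ and /t/ are both voiceless), so this form is consistent with the same rule.
The trigger is the following segment, so the direction is regressive (anticipatory).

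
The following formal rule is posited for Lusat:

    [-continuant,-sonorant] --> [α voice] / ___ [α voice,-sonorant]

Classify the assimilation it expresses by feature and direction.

regressive voicing assimilation

The rule copies [voice] from the environment onto the target, so the assimilating feature is voicing.
Since the environment is written after the underscore, the trigger follows the target; the direction is regressive.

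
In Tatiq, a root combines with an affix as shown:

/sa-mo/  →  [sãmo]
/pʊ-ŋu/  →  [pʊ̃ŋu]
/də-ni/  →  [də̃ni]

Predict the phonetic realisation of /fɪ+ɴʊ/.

The data show regressive nasality assimilation (vowel nasalisation): /a/ → [ã] before /m/; /ʊ/ → [ʊ̃] before /ŋ/; /ə/ → [ə̃] before /n/ — a vowel is nasalised by an immediately following nasal consonant.
/ɪ/ sits next to the nasal /ɴ/ and is therefore nasalised to [ɪ̃].

[fɪ̃ɴʊ]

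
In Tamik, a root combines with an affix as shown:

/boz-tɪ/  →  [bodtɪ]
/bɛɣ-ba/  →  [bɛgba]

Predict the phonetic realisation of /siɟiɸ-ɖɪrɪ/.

[siɟipɖɪrɪ]

The data show regressive manner assimilation: /z/ → [d] before /t/; /ɣ/ → [g] before /b/. In each pair only manner changes, matching the following consonant, while place and voice stay constant.
The rule targets /ɸ/ (voiceless bilabial fricative), which sits before the trigger /ɖ/ (stop).
Changing only its manner to stop gives [p] — the voiceless bilabial stop.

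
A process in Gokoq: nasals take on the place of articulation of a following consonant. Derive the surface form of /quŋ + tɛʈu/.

[quntɛʈu]

The rule targets /ŋ/ (voiced velar nasal), which sits before the trigger /t/ (alveolar).
Changing only its place to alveolar gives [n] — the voiced alveolar nasal.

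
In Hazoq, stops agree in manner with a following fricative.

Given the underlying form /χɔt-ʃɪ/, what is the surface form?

[χɔsʃɪ]

/t/ is a voiceless alveolar stop. The following trigger /ʃ/ is a fricative, so /t/ must become a fricative as well.
A voiceless alveolar fricative is [s], so the surface segment is [s].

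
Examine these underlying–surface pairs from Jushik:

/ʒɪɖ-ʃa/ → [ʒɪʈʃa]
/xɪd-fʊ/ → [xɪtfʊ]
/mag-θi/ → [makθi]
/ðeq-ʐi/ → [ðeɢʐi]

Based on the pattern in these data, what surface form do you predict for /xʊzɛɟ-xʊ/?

[xʊzɛcxʊ]

The data show regressive voicing assimilation: /ɖ/ → [ʈ] before /ʃ/; /d/ → [t] before /f/; /g/ → [k] before /θ/; /q/ → [ɢ] before /ʐ/. In each pair only voicing changes, matching the following consonant, while place and manner stay constant.
/ɟ/ is a voiced palatal stop. The following trigger /x/ is voiceless, so /ɟ/ must become voiceless as well.
Changing only its voicing to voiceless gives [c] — the voiceless palatal stop.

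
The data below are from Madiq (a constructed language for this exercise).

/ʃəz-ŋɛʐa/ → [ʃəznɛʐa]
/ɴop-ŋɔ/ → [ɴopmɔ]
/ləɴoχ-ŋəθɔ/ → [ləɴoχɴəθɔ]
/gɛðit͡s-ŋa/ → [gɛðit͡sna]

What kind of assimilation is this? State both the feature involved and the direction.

progressive place assimilation

The segment that alternates is /ŋ/, which surfaces as [n] when adjacent to /z/.
The change velar → alveolar matches the place of the preceding /z/, identifying this as place assimilation.
Manner and voice are unchanged, so the assimilation is partial, not total.
The other alternating forms pattern the same way: /ŋ/ → [m] after /p/ (velar → bilabial, matching bilabial); /ŋ/ → [ɴ] after /χ/ (velar → uvular, matching uvular); /ŋ/ → [n] after /t͡s/ (velar → alveolar, matching alveolar) — only place changes, and always toward the preceding segment.
The trigger is the preceding segment, so the direction is progressive (perseverative).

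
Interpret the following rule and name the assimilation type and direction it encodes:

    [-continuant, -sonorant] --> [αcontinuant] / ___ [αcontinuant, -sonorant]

The shared variable α links the value of [continuant] on the target to that of the neighbouring obstruent. [continuant] distinguishes stops from fricatives — a manner-of-articulation feature — so this is manner assimilation.
The conditioning segment sits to the right of the focus bar, meaning the trigger follows the segment that changes — regressive assimilation.

regressive manner assimilation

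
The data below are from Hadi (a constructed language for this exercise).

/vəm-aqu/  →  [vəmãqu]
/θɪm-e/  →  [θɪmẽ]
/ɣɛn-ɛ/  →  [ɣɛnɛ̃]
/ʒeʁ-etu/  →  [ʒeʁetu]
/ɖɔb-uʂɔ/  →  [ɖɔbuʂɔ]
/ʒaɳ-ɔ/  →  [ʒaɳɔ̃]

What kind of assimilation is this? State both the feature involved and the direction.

progressive nasality assimilation (vowel nasalisation)

The vowel /a/ surfaces as nasalised [ã] next to the preceding nasal /m/ — it has acquired the [+nasal] feature of its neighbour.
The other forms show the same pattern: /e/ → [ẽ] after /m/; /ɛ/ → [ɛ̃] after /n/; /ɔ/ → [ɔ̃] after /ɳ/ — each time a vowel is nasalised next to a preceding nasal.
No change occurs in [ʒeʁetu], [ɖɔbuʂɔ] because the vowel at the boundary is adjacent to an oral consonant, not a nasal (/e/ next to /ʁ/; /u/ next to /b/).
Because the conditioning nasal is to the left of the vowel that changes, the process is progressive (perseverative).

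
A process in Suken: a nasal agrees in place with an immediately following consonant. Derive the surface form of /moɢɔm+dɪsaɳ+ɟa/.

The rule targets /m/ (voiced bilabial nasal), which sits before the trigger /d/ (alveolar).
The voiced alveolar nasal is [n], so /m/ → [n].
The same rule applies at the second boundary: /ɳ/ → [ɲ] next to /ɟ/.

[moɢɔndɪsaɲɟa]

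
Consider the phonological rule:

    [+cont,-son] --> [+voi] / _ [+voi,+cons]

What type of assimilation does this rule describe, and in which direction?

regressive voicing assimilation

The structural change is [+voi], and the conditioning segment [+voi,+cons] (a voiced consonant) is itself voiced, so the target comes to share the voicing of its neighbour — voicing assimilation.
Since the environment is written after the underscore, the trigger follows the target; the direction is regressive.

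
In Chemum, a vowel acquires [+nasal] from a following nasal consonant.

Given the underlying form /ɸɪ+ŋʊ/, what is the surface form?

/ɪ/ sits next to the nasal /ŋ/ and is therefore nasalised to [ɪ̃].

[ɸɪ̃ŋʊ]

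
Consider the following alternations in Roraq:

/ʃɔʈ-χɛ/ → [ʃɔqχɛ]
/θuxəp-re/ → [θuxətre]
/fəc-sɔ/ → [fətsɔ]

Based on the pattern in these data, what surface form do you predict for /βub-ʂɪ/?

The data show regressive place assimilation: /ʈ/ → [q] before /χ/; /p/ → [t] before /r/; /c/ → [t] before /s/. In each pair only place changes, matching the following consonant, while manner and voice stay constant.
/b/ is a voiced bilabial stop. The following trigger /ʂ/ is retroflex, so /b/ must become retroflex as well.
A voiced retroflex stop is [ɖ], so the surface segment is [ɖ].

[βuɖʂɪ]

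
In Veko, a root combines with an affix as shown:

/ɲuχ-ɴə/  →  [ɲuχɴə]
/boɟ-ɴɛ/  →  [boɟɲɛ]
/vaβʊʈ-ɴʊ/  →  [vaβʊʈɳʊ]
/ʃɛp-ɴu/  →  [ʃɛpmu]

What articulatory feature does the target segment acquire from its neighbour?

Comparing underlying and surface forms, /ɴ/ → [ɲ] is the alternation; the neighbouring /ɟ/ is constant.
/ɴ/ is uvular while /ɟ/ is palatal; the output [ɲ] is palatal, matching the trigger — so the feature that spreads is place.
The same holds elsewhere in the data: /ɴ/ → [ɳ] after /ʈ/ (uvular → retroflex, matching retroflex); /ɴ/ → [m] after /p/ (uvular → bilabial, matching bilabial) — only place changes, and always toward the preceding segment.
No alternation appears in [ɲuχɴə]: there the adjacent consonants already agree in place (/ɴ/ and /χ/ are both uvular), so this form is consistent with the same rule.

place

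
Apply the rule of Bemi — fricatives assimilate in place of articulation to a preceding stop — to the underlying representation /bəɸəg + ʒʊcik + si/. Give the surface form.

[bəɸəgɣʊcikxi]

The rule targets /ʒ/ (voiced postalveolar fricative), which sits after the trigger /g/ (velar).
The voiced velar fricative is [ɣ], so /ʒ/ → [ɣ].
The same rule applies at the second boundary: /s/ → [x] next to /k/.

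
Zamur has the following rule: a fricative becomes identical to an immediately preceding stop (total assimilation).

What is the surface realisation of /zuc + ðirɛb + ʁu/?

[zuccirɛbbu]

/ð/ is the segment targeted by the rule; it sits immediately after /c/, so it assimilates completely and surfaces as [c].
The same rule applies at the second boundary: /ʁ/ → [b] next to /b/.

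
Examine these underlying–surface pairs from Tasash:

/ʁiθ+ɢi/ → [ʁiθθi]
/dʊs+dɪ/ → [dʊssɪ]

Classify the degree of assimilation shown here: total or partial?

Comparing underlying and surface forms, /ɢ/ → [θ] is the alternation; the neighbouring /θ/ is constant.
The output [θ] is identical to the trigger /θ/ — every feature (place, manner, voicing) has been copied — so this is total assimilation.
The remaining alternation confirms this: /d/ → [s] after /s/ — in each case the output is a copy of the preceding consonant.

total assimilation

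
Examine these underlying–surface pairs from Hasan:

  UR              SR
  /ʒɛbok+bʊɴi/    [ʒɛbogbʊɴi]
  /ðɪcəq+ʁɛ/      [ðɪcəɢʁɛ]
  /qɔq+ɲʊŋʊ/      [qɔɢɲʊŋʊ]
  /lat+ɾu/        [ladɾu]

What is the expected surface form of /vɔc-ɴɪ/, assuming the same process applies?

[vɔɟɴɪ]

The data show regressive voicing assimilation: /k/ → [g] before /b/; /q/ → [ɢ] before /ʁ/; /q/ → [ɢ] before /ɲ/; /t/ → [d] before /ɾ/. In each pair only voicing changes, matching the following consonant, while place and manner stay constant.
The rule targets /c/ (voiceless palatal stop), which sits before the trigger /ɴ/ (voiced).
A voiced palatal stop is [ɟ], so the surface segment is [ɟ].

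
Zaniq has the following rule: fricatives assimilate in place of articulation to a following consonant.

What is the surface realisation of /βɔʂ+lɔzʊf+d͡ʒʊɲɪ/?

[βɔslɔzʊʃd͡ʒʊɲɪ]

/ʂ/ is a voiceless retroflex fricative. The following trigger /l/ is alveolar, so /ʂ/ must become alveolar as well.
A voiceless alveolar fricative is [s], so the surface segment is [s].
At the second juncture, /f/ likewise becomes [ʃ] adjacent to /d͡ʒ/.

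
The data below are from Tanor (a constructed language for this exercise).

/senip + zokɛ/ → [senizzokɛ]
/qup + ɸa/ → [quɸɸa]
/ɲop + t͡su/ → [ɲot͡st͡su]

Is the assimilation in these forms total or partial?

The segment that alternates is /p/, which surfaces as [z] when adjacent to /z/.
The output [z] is identical to the trigger /z/ — every feature (place, manner, voicing) has been copied — so this is total assimilation.
The remaining alternations confirm this: /p/ → [ɸ] before /ɸ/; /p/ → [t͡s] before /t͡s/ — in each case the output is a copy of the following consonant.

total assimilation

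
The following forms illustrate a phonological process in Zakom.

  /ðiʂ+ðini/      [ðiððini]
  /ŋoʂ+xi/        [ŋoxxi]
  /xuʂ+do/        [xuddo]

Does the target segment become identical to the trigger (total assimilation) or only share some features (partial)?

total assimilation

The segment that alternates is /ʂ/, which surfaces as [ð] when adjacent to /ð/.
The output [ð] is identical to the trigger /ð/ — every feature (place, manner, voicing) has been copied — so this is total assimilation.
The other forms behave the same way: /ʂ/ → [x] before /x/; /ʂ/ → [d] before /d/ — in each case the output is a copy of the following consonant.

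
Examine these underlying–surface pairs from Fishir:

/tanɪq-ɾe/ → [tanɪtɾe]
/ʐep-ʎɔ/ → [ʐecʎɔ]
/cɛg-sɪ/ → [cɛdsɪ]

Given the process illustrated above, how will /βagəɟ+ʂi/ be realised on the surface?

[βagəɖʂi]

The data show regressive place assimilation: /q/ → [t] before /ɾ/; /p/ → [c] before /ʎ/; /g/ → [d] before /s/. In each pair only place changes, matching the following consonant, while manner and voice stay constant.
/ɟ/ is a voiced palatal stop. The following trigger /ʂ/ is retroflex, so /ɟ/ must become retroflex as well.
Changing only its place to retroflex gives [ɖ] — the voiced retroflex stop.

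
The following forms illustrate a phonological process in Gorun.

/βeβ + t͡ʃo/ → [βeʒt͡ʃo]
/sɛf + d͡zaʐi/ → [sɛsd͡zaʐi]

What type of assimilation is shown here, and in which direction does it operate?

regressive place assimilation

Underlying /β/ is realised as [ʒ] next to /t͡ʃ/; /t͡ʃ/ itself does not change.
The change bilabial → postalveolar matches the place of the following /t͡ʃ/, identifying this as place assimilation.
Manner and voice are unchanged, so the assimilation is partial, not total.
Checking the remaining alternation: /f/ → [s] before /d͡z/ (labiodental → alveolar, matching alveolar) — only place changes, and always toward the following segment.
Since the segment that changes precedes the conditioning segment, the assimilation is regressive.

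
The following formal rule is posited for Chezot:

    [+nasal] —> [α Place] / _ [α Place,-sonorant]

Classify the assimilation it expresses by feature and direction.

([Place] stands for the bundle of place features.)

regressive place assimilation

The rule copies the place features (abbreviated [Place]) from the environment onto the target, so the assimilating feature is place.
The conditioning segment sits to the right of the focus bar, meaning the trigger follows the segment that changes — regressive assimilation.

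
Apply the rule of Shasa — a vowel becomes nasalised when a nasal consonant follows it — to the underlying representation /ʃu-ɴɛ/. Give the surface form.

[ʃũɴɛ]

/u/ sits next to the nasal /ɴ/ and is therefore nasalised to [ũ].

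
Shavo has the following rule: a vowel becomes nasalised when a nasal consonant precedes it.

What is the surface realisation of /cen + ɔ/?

The vowel /ɔ/ is adjacent to the preceding nasal /n/, so it acquires [+nasal] and surfaces as [ɔ̃].

[cenɔ̃]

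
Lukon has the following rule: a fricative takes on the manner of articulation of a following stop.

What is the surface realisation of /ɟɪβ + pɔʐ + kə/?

/β/ is a voiced bilabial fricative. The following trigger /p/ is a stop, so /β/ must become a stop as well.
Changing only its manner to stop gives [b] — the voiced bilabial stop.
The same rule applies at the second boundary: /ʐ/ → [ɖ] next to /k/.

[ɟɪbpɔɖkə]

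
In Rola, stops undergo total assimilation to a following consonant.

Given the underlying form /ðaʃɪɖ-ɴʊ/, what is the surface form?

/ɖ/ is the segment targeted by the rule; it sits immediately before /ɴ/, so it assimilates completely and surfaces as [ɴ].

[ðaʃɪɴɴʊ]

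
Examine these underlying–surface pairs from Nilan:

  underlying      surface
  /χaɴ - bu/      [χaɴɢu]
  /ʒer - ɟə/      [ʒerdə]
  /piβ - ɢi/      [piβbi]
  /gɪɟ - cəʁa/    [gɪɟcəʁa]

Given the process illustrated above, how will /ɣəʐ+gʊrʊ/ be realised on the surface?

The data show progressive place assimilation: /b/ → [ɢ] after /ɴ/; /ɟ/ → [d] after /r/; /ɢ/ → [b] after /β/. In each pair only place changes, matching the preceding consonant, while manner and voice stay constant.
Nothing changes in [gɪɟcəʁa]: there the adjacent consonants already agree in place (/c/ and /ɟ/ are both palatal), so this form is consistent with the same rule.
The rule targets /g/ (voiced velar stop), which sits after the trigger /ʐ/ (retroflex).
The voiced retroflex stop is [ɖ], so /g/ → [ɖ].

[ɣəʐɖʊrʊ]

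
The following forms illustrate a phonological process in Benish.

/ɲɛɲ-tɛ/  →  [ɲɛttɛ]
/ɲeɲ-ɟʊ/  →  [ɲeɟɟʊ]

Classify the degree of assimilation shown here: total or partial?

total assimilation

Comparing underlying and surface forms, /ɲ/ → [t] is the alternation; the neighbouring /t/ is constant.
The output [t] is identical to the trigger /t/ — every feature (place, manner, voicing) has been copied — so this is total assimilation.
The other form behaves the same way: /ɲ/ → [ɟ] before /ɟ/ — in each case the output is a copy of the following consonant.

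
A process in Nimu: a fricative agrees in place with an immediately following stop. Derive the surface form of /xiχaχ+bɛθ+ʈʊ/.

The rule targets /χ/ (voiceless uvular fricative), which sits before the trigger /b/ (bilabial).
A voiceless bilabial fricative is [ɸ], so the surface segment is [ɸ].
The same rule applies at the second boundary: /θ/ → [ʂ] next to /ʈ/.

[xiχaɸbɛʂʈʊ]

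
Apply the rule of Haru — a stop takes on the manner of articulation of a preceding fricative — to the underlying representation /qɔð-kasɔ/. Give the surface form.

The rule targets /k/ (voiceless velar stop), which sits after the trigger /ð/ (fricative).
A voiceless velar fricative is [x], so the surface segment is [x].

[qɔðxasɔ]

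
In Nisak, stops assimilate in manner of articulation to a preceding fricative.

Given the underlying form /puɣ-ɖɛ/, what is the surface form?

/ɖ/ is a voiced retroflex stop. The preceding trigger /ɣ/ is a fricative, so /ɖ/ must become a fricative as well.
A voiced retroflex fricative is [ʐ], so the surface segment is [ʐ].

[puɣʐɛ]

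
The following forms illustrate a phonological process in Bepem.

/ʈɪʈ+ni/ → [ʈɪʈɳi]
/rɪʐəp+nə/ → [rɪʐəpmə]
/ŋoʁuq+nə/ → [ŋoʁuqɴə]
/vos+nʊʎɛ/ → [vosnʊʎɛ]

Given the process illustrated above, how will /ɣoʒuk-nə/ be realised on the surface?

[ɣoʒukŋə]

The data show progressive place assimilation: /n/ → [ɳ] after /ʈ/; /n/ → [m] after /p/; /n/ → [ɴ] after /q/. In each pair only place changes, matching the preceding consonant, while manner and voice stay constant.
Nothing changes in [vosnʊʎɛ]: there the adjacent consonants already agree in place (/n/ and /s/ are both alveolar), so this form is consistent with the same rule.
/n/ is a voiced alveolar nasal. The preceding trigger /k/ is velar, so /n/ must become velar as well.
A voiced velar nasal is [ŋ], so the surface segment is [ŋ].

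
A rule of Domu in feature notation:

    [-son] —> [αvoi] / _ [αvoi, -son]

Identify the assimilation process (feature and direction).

regressive voicing assimilation

The shared variable α links the value of [voi] on the target to the same value on the neighbouring segment, so voicing is the feature that assimilates.
Since the environment is written after the underscore, the trigger follows the target; the direction is regressive.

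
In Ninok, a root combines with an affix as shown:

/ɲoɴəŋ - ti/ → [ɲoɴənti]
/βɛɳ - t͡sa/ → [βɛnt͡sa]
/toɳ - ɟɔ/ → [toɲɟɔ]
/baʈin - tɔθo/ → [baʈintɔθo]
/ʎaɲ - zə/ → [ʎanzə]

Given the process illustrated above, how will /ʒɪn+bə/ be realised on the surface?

The data show regressive place assimilation: /ŋ/ → [n] before /t/; /ɳ/ → [n] before /t͡s/; /ɳ/ → [ɲ] before /ɟ/; /ɲ/ → [n] before /z/. In each pair only place changes, matching the following consonant, while manner and voice stay constant.
No alternation appears in [baʈintɔθo]: there the adjacent consonants already agree in place (/n/ and /t/ are both alveolar), so this form is consistent with the same rule.
/n/ is a voiced alveolar nasal. The following trigger /b/ is bilabial, so /n/ must become bilabial as well.
Changing only its place to bilabial gives [m] — the voiced bilabial nasal.

[ʒɪmbə]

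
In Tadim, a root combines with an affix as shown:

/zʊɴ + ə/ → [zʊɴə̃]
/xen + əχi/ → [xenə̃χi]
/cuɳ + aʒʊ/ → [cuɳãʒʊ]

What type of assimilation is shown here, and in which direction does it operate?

The vowel /ə/ surfaces as nasalised [ə̃] next to the preceding nasal /ɴ/ — it has acquired the [+nasal] feature of its neighbour.
The other forms show the same pattern: /ə/ → [ə̃] after /n/; /a/ → [ã] after /ɳ/ — each time a vowel is nasalised next to a preceding nasal.
Because the conditioning nasal is to the left of the vowel that changes, the process is progressive (perseverative).

progressive nasality assimilation (vowel nasalisation)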